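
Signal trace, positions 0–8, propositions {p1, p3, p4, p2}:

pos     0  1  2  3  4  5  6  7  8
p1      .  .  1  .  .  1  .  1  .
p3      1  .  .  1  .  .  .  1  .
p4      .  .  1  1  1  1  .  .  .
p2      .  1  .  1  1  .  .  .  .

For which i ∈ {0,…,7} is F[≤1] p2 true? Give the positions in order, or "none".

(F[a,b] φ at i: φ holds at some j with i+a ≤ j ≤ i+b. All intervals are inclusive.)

Evaluate at each i in [0,7]:
  i=0: ✓ (witness j=1)
  i=1: ✓ (witness j=1)
  i=2: ✓ (witness j=3)
  i=3: ✓ (witness j=3)
  i=4: ✓ (witness j=4)
  i=5: ✗ (none in [5,6])
  i=6: ✗ (none in [6,7])
  i=7: ✗ (none in [7,8])

0, 1, 2, 3, 4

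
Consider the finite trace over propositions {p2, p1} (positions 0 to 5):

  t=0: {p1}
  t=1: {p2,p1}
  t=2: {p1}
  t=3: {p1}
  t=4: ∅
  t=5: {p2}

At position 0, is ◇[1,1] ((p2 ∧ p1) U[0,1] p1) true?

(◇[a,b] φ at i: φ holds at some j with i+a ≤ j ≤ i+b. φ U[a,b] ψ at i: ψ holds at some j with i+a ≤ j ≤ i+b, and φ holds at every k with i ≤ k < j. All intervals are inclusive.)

True

Check ((p2 ∧ p1) U[0,1] p1) at each j in [1,1]:
  j=1: holds
Found at j=1 → formula holds.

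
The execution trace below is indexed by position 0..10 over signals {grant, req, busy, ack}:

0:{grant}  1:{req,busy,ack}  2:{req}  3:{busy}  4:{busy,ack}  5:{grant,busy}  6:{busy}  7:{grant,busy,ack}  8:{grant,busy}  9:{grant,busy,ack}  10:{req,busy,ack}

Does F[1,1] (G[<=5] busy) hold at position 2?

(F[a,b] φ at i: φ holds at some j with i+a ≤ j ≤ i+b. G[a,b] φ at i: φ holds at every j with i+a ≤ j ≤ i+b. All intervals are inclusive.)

Check G[<=5] busy at each j in [3,3]:
  j=3: holds on [3,8]
Found at j=3 → formula holds.

Holds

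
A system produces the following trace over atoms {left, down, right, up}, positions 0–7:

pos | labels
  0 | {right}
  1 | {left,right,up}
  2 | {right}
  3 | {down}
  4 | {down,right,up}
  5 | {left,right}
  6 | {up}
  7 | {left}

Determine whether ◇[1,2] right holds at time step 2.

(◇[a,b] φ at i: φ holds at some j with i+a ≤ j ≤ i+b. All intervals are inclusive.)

Check right at each j in [3,4]:
  j=3: false
  j=4: true
Found at j=4 → formula holds.

Holds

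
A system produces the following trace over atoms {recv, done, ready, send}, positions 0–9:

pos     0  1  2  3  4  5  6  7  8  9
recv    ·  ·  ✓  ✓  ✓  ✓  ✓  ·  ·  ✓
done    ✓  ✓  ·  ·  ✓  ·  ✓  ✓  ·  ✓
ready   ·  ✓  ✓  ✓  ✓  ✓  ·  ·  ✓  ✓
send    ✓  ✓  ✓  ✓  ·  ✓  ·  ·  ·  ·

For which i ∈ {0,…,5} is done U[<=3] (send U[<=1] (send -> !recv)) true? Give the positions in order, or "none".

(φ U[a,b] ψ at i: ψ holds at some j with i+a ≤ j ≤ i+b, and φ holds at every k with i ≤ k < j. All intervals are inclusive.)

Evaluate at each i in [0,5]:
  i=0: ✓ (rhs at j=0)
  i=1: ✓ (rhs at j=1)
  i=2: ✗ (lhs fails at k=2 before rhs at j=3)
  i=3: ✓ (rhs at j=3)
  i=4: ✓ (rhs at j=4)
  i=5: ✓ (rhs at j=5)

0, 1, 3, 4, 5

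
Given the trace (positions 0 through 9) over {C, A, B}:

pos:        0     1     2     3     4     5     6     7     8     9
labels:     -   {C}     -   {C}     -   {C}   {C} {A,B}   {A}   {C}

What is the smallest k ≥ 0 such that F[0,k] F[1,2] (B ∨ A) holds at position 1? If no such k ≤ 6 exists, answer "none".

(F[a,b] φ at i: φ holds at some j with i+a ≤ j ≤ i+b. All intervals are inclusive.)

Scan j = 1,2,… for F[1,2] (B ∨ A):
  j=1: fails
  j=2: fails
  j=3: fails
  j=4: fails
  j=5: holds
First hit at j=5, so smallest k = 5-1 = 4.

4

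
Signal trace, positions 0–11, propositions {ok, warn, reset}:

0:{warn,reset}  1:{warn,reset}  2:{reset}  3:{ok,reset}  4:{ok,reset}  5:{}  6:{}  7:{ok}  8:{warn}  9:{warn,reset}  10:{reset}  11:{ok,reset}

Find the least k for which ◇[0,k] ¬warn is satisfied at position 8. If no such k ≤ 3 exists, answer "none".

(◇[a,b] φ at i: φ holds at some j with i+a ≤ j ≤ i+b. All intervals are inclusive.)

Scan j = 8,9,… for ¬warn:
  j=8: fails
  j=9: fails
  j=10: holds
First hit at j=10, so smallest k = 10-8 = 2.

2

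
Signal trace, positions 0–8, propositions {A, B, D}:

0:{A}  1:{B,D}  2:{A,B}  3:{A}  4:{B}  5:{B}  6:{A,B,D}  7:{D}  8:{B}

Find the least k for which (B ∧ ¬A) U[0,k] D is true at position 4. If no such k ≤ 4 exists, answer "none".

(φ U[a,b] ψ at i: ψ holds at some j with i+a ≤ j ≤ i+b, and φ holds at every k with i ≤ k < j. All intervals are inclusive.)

2

Need earliest j ≥ 4 with D, and (B ∧ ¬A) at every k in [4,j-1].
  j=4: rhs fails.
  j=5: rhs fails.
  j=6: rhs holds; lhs holds on [4,5]. k = 2.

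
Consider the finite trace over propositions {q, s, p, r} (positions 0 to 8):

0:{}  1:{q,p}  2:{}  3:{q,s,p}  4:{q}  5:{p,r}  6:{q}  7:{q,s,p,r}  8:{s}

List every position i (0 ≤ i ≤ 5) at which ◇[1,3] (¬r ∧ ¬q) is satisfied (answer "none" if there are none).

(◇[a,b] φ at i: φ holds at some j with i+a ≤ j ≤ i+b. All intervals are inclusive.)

0, 1, 5

Evaluate at each i in [0,5]:
  i=0: ✓ (witness j=2)
  i=1: ✓ (witness j=2)
  i=2: ✗ (none in [3,5])
  i=3: ✗ (none in [4,6])
  i=4: ✗ (none in [5,7])
  i=5: ✓ (witness j=8)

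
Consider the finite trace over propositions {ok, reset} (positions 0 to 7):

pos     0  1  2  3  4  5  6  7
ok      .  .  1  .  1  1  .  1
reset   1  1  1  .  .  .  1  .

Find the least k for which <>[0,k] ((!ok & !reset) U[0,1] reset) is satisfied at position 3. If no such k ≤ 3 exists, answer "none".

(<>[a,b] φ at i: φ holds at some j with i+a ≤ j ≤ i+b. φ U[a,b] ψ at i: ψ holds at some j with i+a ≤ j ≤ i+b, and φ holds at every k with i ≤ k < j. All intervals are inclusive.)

3

Scan j = 3,4,… for ((!ok & !reset) U[0,1] reset):
  j=3: fails
  j=4: fails
  j=5: fails
  j=6: holds
First hit at j=6, so smallest k = 6-3 = 3.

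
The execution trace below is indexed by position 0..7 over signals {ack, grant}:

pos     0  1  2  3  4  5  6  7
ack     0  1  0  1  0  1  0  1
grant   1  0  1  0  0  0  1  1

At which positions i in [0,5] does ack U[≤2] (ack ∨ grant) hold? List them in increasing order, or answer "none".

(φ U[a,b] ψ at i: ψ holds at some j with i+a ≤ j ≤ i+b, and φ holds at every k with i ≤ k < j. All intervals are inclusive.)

Evaluate at each i in [0,5]:
  i=0: ✓ (rhs at j=0)
  i=1: ✓ (rhs at j=1)
  i=2: ✓ (rhs at j=2)
  i=3: ✓ (rhs at j=3)
  i=4: ✗ (lhs fails at k=4 before rhs at j=5)
  i=5: ✓ (rhs at j=5)

0, 1, 2, 3, 5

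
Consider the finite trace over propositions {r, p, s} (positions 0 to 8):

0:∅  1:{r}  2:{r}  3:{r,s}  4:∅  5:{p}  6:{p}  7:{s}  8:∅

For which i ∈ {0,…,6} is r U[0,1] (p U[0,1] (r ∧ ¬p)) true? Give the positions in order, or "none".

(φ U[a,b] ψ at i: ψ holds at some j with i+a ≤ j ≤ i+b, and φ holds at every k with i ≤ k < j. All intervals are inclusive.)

1, 2, 3

Evaluate at each i in [0,6]:
  i=0: ✗ (lhs fails at k=0 before rhs at j=1)
  i=1: ✓ (rhs at j=1)
  i=2: ✓ (rhs at j=2)
  i=3: ✓ (rhs at j=3)
  i=4: ✗ (no rhs in [4,5])
  i=5: ✗ (no rhs in [5,6])
  i=6: ✗ (no rhs in [6,7])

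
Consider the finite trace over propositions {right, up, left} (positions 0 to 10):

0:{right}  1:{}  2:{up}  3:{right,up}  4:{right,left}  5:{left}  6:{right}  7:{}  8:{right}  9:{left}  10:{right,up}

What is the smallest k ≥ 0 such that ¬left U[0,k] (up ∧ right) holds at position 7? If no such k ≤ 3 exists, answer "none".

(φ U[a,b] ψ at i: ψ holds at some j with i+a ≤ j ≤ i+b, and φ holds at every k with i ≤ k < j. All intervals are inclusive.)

Need earliest j ≥ 7 with (up ∧ right), and ¬left at every k in [7,j-1].
  j=7: rhs fails.
  j=8: rhs fails.
  j=9: rhs fails.
  j=10: rhs holds but lhs fails at k=9.
No witness within the range → none.

none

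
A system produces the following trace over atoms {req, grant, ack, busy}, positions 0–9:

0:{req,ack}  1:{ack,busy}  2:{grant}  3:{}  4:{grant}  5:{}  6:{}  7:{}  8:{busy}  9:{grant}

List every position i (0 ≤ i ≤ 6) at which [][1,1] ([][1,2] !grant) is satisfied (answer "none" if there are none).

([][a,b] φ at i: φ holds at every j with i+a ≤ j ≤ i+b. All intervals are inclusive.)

3, 4, 5

Evaluate at each i in [0,6]:
  i=0: ✗ (fails at j=1)
  i=1: ✗ (fails at j=2)
  i=2: ✗ (fails at j=3)
  i=3: ✓ (all of [4,4])
  i=4: ✓ (all of [5,5])
  i=5: ✓ (all of [6,6])
  i=6: ✗ (fails at j=7)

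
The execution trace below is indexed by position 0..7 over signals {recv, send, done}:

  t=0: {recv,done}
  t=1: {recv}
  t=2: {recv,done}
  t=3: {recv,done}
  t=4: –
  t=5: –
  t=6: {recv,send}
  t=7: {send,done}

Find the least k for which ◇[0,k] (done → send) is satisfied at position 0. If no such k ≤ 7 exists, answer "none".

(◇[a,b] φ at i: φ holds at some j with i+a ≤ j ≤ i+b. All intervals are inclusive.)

Scan j = 0,1,… for (done → send):
  j=0: fails
  j=1: holds
First hit at j=1, so smallest k = 1-0 = 1.

1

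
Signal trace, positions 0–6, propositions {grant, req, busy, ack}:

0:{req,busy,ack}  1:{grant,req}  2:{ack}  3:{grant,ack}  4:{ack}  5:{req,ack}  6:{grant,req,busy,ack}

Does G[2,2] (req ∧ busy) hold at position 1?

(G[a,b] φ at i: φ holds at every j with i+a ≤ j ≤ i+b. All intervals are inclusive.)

No

Check (req ∧ busy) at every j in [3,3]:
  j=3: false
Fails at j=3 → formula fails.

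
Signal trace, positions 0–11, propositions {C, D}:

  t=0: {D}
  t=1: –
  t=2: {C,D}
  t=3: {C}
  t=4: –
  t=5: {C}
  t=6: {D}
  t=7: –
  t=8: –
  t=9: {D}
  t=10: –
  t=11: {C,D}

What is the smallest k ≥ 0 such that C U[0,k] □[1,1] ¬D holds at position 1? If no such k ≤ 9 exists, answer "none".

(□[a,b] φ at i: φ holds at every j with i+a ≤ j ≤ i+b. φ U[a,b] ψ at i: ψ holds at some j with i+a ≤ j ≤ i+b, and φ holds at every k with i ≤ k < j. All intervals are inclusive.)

none

Need earliest j ≥ 1 with □[1,1] ¬D, and C at every k in [1,j-1].
  j=1: rhs fails.
  j=2: rhs holds but lhs fails at k=1.
  j=3: rhs holds but lhs fails at k=1.
  j=4: rhs holds but lhs fails at k=1.
  j=5: rhs fails.
  j=6: rhs holds but lhs fails at k=1.
  j=7: rhs holds but lhs fails at k=1.
  j=8: rhs fails.
  j=9: rhs holds but lhs fails at k=1.
  j=10: rhs fails.
No witness within the range → none.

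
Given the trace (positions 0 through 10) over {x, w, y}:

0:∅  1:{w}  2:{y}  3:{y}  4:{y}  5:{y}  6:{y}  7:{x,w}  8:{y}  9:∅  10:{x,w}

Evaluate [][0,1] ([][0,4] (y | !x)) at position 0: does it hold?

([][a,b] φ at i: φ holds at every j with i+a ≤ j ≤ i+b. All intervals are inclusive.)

Holds

Check [][0,4] (y | !x) at every j in [0,1]:
  j=0: holds on [0,4]
  j=1: holds on [1,5]
All positions satisfy it → formula holds.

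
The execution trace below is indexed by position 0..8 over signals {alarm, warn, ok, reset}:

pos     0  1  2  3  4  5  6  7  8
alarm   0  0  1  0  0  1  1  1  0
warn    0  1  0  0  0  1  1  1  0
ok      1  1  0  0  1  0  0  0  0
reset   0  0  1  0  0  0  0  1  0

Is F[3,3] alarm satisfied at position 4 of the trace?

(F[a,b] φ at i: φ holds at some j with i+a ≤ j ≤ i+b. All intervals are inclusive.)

True

Check alarm at each j in [7,7]:
  j=7: true
Found at j=7 → formula holds.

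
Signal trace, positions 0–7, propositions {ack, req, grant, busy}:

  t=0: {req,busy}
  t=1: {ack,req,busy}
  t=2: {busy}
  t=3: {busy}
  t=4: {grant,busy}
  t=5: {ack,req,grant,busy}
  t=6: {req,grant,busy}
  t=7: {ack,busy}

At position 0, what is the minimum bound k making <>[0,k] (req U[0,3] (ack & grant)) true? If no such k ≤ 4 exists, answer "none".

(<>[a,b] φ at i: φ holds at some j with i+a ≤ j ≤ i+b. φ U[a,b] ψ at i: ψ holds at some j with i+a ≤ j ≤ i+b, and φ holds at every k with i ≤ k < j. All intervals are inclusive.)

none

Scan j = 0,1,… for (req U[0,3] (ack & grant)):
  j=0: fails
  j=1: fails
  j=2: fails
  j=3: fails
  j=4: fails
No j in [0,4] satisfies it → none.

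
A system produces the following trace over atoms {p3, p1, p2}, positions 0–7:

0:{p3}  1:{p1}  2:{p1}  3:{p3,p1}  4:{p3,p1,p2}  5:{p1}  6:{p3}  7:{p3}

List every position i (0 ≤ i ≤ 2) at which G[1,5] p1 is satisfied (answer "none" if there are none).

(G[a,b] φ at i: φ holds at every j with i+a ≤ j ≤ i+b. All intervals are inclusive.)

0

Evaluate at each i in [0,2]:
  i=0: ✓ (all of [1,5])
  i=1: ✗ (fails at j=6)
  i=2: ✗ (fails at j=6)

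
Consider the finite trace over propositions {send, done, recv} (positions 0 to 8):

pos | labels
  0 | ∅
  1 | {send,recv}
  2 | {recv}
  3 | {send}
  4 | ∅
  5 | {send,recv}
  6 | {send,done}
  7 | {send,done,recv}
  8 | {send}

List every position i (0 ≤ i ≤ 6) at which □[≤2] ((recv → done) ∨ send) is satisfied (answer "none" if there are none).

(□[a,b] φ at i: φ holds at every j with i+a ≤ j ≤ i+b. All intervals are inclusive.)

Evaluate at each i in [0,6]:
  i=0: ✗ (fails at j=2)
  i=1: ✗ (fails at j=2)
  i=2: ✗ (fails at j=2)
  i=3: ✓ (all of [3,5])
  i=4: ✓ (all of [4,6])
  i=5: ✓ (all of [5,7])
  i=6: ✓ (all of [6,8])

3, 4, 5, 6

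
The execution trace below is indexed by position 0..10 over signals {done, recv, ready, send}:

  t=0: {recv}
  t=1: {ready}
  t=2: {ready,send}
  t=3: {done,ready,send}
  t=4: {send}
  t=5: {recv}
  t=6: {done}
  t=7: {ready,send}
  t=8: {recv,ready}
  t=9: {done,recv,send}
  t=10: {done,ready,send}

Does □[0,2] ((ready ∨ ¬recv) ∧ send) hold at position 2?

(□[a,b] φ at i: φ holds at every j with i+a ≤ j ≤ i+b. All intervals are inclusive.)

Check ((ready ∨ ¬recv) ∧ send) at every j in [2,4]:
  j=2: true
  j=3: true
  j=4: true
All positions satisfy it → formula holds.

Yes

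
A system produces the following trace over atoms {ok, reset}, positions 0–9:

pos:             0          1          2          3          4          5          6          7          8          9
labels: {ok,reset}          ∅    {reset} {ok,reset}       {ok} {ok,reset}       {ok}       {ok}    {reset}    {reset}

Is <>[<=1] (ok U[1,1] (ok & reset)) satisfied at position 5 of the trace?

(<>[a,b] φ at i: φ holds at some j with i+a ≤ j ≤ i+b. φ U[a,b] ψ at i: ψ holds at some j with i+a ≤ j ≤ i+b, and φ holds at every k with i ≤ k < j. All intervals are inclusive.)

Does not hold

Check (ok U[1,1] (ok & reset)) at each j in [5,6]:
  j=5: fails
  j=6: fails
No position in the window satisfies it → formula fails.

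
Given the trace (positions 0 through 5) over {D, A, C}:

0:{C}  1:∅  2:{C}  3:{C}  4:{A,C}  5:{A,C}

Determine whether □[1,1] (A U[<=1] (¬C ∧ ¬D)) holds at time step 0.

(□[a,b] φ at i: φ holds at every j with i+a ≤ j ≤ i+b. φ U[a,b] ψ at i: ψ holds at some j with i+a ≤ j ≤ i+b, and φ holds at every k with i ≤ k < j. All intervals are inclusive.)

Holds

Check (A U[<=1] (¬C ∧ ¬D)) at every j in [1,1]:
  j=1: holds
All positions satisfy it → formula holds.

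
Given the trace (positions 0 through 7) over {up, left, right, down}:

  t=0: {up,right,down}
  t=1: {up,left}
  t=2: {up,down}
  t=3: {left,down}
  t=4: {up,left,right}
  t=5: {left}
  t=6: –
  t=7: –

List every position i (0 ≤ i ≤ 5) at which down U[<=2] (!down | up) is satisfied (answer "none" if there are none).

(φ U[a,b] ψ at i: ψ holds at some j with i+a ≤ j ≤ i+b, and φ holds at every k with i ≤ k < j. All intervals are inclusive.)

Evaluate at each i in [0,5]:
  i=0: ✓ (rhs at j=0)
  i=1: ✓ (rhs at j=1)
  i=2: ✓ (rhs at j=2)
  i=3: ✓ (rhs at j=4; lhs holds on [3,3])
  i=4: ✓ (rhs at j=4)
  i=5: ✓ (rhs at j=5)

0, 1, 2, 3, 4, 5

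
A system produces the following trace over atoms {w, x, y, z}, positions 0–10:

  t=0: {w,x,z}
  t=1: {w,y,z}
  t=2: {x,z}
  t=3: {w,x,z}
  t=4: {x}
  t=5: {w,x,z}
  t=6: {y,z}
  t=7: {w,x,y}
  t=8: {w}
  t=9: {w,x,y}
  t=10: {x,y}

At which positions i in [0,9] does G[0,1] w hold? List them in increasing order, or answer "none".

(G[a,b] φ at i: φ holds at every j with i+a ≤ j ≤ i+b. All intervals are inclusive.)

0, 7, 8

Evaluate at each i in [0,9]:
  i=0: ✓ (all of [0,1])
  i=1: ✗ (fails at j=2)
  i=2: ✗ (fails at j=2)
  i=3: ✗ (fails at j=4)
  i=4: ✗ (fails at j=4)
  i=5: ✗ (fails at j=6)
  i=6: ✗ (fails at j=6)
  i=7: ✓ (all of [7,8])
  i=8: ✓ (all of [8,9])
  i=9: ✗ (fails at j=10)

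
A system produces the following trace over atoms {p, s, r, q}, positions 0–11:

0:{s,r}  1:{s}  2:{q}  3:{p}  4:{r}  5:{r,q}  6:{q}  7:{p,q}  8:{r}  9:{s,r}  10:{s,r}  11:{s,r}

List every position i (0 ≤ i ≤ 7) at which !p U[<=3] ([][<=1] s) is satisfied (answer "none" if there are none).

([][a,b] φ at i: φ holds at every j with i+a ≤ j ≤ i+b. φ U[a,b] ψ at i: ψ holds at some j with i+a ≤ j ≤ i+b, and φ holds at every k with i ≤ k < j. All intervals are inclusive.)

0

Evaluate at each i in [0,7]:
  i=0: ✓ (rhs at j=0)
  i=1: ✗ (no rhs in [1,4])
  i=2: ✗ (no rhs in [2,5])
  i=3: ✗ (no rhs in [3,6])
  i=4: ✗ (no rhs in [4,7])
  i=5: ✗ (no rhs in [5,8])
  i=6: ✗ (lhs fails at k=7 before rhs at j=9)
  i=7: ✗ (lhs fails at k=7 before rhs at j=9)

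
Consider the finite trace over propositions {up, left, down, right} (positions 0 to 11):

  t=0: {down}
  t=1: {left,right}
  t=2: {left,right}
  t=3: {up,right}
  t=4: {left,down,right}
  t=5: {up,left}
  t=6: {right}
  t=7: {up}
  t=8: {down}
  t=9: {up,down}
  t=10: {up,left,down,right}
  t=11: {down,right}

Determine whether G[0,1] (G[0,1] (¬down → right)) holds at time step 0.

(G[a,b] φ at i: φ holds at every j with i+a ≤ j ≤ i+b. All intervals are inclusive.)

True

Check G[0,1] (¬down → right) at every j in [0,1]:
  j=0: holds on [0,1]
  j=1: holds on [1,2]
All positions satisfy it → formula holds.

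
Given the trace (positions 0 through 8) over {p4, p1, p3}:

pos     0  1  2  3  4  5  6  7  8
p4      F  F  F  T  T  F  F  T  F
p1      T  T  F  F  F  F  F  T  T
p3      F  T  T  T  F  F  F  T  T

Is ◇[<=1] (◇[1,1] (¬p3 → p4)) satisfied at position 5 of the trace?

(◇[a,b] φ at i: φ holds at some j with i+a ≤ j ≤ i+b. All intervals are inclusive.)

Check ◇[1,1] (¬p3 → p4) at each j in [5,6]:
  j=5: fails (none in [6,6])
  j=6: holds (witness at 7)
Found at j=6 → formula holds.

Holds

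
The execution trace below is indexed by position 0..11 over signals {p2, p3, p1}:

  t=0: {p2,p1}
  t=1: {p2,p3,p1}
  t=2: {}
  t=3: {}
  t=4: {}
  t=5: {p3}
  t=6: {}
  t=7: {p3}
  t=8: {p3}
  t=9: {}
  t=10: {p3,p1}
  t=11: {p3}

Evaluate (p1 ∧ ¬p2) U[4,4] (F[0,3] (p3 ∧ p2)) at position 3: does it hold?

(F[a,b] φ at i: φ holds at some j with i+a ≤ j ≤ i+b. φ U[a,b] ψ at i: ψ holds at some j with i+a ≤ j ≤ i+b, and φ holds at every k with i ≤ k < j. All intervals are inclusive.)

Need some j in [7,7] with F[0,3] (p3 ∧ p2), and (p1 ∧ ¬p2) at every k in [3,j-1].
  j=7: F[0,3] (p3 ∧ p2) — fails (none in [7,10]).
No j in the window works → until fails.

No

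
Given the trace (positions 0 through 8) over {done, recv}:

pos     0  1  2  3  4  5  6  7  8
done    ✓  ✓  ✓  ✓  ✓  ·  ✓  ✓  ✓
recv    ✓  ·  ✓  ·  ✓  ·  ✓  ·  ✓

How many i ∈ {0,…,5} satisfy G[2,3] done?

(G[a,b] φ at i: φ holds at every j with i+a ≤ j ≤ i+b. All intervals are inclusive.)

Evaluate at each i in [0,5]:
  i=0: ✓ (all of [2,3])
  i=1: ✓ (all of [3,4])
  i=2: ✗ (fails at j=5)
  i=3: ✗ (fails at j=5)
  i=4: ✓ (all of [6,7])
  i=5: ✓ (all of [7,8])
Positions where it holds: {0, 1, 4, 5} → 4.

4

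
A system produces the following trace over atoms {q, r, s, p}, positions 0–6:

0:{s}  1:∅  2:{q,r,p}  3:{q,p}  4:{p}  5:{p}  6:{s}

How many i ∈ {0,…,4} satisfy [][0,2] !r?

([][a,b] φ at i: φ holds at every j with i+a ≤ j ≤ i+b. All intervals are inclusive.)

2

Evaluate at each i in [0,4]:
  i=0: ✗ (fails at j=2)
  i=1: ✗ (fails at j=2)
  i=2: ✗ (fails at j=2)
  i=3: ✓ (all of [3,5])
  i=4: ✓ (all of [4,6])
Positions where it holds: {3, 4} → 2.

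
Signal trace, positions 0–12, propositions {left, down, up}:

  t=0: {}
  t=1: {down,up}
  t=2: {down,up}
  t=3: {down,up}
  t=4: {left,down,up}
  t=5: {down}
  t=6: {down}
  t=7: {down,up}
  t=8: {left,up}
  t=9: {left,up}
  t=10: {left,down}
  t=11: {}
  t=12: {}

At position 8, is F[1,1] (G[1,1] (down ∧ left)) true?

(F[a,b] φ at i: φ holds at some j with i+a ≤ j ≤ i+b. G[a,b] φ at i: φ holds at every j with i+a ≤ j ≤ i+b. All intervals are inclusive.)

Yes

Check G[1,1] (down ∧ left) at each j in [9,9]:
  j=9: holds on [10,10]
Found at j=9 → formula holds.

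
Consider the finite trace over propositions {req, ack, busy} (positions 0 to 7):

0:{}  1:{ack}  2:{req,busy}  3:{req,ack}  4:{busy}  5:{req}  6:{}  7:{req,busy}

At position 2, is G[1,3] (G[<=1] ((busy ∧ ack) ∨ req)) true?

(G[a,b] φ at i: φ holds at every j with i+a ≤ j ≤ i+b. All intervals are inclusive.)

Check G[<=1] ((busy ∧ ack) ∨ req) at every j in [3,5]:
  j=3: fails at 4
  j=4: fails at 4
  j=5: fails at 6
Fails at j=3 → formula fails.

Does not hold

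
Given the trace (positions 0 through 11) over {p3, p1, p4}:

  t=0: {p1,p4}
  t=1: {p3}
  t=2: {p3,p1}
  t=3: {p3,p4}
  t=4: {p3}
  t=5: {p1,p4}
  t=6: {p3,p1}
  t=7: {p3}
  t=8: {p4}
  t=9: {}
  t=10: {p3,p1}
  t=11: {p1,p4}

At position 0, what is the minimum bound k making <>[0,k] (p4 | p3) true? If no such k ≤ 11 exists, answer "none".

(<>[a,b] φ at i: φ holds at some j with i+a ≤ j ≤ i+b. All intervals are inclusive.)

0

Scan j = 0,1,… for (p4 | p3):
  j=0: holds
First hit at j=0, so smallest k = 0-0 = 0.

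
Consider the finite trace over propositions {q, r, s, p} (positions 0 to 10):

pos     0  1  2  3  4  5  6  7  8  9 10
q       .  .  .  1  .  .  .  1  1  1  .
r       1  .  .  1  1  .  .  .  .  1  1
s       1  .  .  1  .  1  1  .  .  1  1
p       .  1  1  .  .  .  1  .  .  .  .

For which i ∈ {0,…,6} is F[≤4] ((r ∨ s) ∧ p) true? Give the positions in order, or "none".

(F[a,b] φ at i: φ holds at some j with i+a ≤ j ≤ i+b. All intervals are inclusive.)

Evaluate at each i in [0,6]:
  i=0: ✗ (none in [0,4])
  i=1: ✗ (none in [1,5])
  i=2: ✓ (witness j=6)
  i=3: ✓ (witness j=6)
  i=4: ✓ (witness j=6)
  i=5: ✓ (witness j=6)
  i=6: ✓ (witness j=6)

2, 3, 4, 5, 6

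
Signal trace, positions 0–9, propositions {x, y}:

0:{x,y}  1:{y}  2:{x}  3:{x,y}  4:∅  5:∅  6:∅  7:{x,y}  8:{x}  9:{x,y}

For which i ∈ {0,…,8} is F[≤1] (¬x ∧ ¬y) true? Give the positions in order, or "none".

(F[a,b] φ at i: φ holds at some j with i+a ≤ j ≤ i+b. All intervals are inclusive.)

3, 4, 5, 6

Evaluate at each i in [0,8]:
  i=0: ✗ (none in [0,1])
  i=1: ✗ (none in [1,2])
  i=2: ✗ (none in [2,3])
  i=3: ✓ (witness j=4)
  i=4: ✓ (witness j=4)
  i=5: ✓ (witness j=5)
  i=6: ✓ (witness j=6)
  i=7: ✗ (none in [7,8])
  i=8: ✗ (none in [8,9])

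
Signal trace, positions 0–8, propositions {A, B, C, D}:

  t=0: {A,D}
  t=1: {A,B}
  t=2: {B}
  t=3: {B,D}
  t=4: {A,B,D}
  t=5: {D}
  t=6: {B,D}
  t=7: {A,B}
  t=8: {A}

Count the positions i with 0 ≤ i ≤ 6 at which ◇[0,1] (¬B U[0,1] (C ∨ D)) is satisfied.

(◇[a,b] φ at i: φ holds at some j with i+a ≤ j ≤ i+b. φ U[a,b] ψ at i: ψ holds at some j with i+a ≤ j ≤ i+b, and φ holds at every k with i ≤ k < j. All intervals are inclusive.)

Evaluate at each i in [0,6]:
  i=0: ✓ (witness j=0)
  i=1: ✗ (none in [1,2])
  i=2: ✓ (witness j=3)
  i=3: ✓ (witness j=3)
  i=4: ✓ (witness j=4)
  i=5: ✓ (witness j=5)
  i=6: ✓ (witness j=6)
Positions where it holds: {0, 2, 3, 4, 5, 6} → 6.

6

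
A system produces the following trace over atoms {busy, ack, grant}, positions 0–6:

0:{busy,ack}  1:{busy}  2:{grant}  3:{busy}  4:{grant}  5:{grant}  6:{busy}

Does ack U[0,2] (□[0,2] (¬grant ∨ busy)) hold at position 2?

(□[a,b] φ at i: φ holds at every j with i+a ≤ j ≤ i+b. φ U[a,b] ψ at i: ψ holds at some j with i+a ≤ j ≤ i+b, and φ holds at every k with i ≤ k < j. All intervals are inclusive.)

Need some j in [2,4] with □[0,2] (¬grant ∨ busy), and ack at every k in [2,j-1].
  j=2: □[0,2] (¬grant ∨ busy) — fails at 2.
  j=3: □[0,2] (¬grant ∨ busy) — fails at 4.
  j=4: □[0,2] (¬grant ∨ busy) — fails at 4.
No j in the window works → until fails.

No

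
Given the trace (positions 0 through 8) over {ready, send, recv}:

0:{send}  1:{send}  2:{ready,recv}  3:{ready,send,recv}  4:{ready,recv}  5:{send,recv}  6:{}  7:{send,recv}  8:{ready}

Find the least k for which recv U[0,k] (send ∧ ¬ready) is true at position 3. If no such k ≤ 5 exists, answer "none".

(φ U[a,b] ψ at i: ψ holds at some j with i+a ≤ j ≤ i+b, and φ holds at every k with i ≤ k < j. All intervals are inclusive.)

2

Need earliest j ≥ 3 with (send ∧ ¬ready), and recv at every k in [3,j-1].
  j=3: rhs fails.
  j=4: rhs fails.
  j=5: rhs holds; lhs holds on [3,4]. k = 2.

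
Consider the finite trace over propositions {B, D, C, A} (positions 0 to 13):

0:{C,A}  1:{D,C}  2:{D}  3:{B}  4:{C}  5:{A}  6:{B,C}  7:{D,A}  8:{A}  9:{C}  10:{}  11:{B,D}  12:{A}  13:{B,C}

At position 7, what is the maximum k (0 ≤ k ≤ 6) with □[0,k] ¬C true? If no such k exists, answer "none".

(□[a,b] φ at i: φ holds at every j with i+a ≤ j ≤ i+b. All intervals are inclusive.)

¬C must hold from j=7 onward; find where it first fails.
  j=7: holds
  j=8: holds
  j=9: fails
Holds on [7,8], so largest k = 1.

1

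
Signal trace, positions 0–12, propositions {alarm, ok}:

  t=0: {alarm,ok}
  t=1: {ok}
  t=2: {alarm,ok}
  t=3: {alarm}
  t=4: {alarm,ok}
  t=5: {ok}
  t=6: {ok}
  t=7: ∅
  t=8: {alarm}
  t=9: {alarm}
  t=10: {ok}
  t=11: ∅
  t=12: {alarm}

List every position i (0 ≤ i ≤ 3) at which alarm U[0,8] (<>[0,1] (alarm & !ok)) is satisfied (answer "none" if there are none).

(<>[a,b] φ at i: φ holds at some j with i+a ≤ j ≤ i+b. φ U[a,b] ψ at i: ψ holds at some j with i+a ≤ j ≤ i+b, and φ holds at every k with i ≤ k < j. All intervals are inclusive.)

2, 3

Evaluate at each i in [0,3]:
  i=0: ✗ (lhs fails at k=1 before rhs at j=2)
  i=1: ✗ (lhs fails at k=1 before rhs at j=2)
  i=2: ✓ (rhs at j=2)
  i=3: ✓ (rhs at j=3)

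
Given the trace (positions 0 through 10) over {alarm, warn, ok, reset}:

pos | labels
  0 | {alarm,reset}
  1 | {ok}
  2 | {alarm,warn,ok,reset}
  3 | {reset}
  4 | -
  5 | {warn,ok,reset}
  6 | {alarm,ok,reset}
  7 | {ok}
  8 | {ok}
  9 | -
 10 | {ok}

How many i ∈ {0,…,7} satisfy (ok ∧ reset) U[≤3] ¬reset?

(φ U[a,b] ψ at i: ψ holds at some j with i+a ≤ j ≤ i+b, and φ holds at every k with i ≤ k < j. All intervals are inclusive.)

Evaluate at each i in [0,7]:
  i=0: ✗ (lhs fails at k=0 before rhs at j=1)
  i=1: ✓ (rhs at j=1)
  i=2: ✗ (lhs fails at k=3 before rhs at j=4)
  i=3: ✗ (lhs fails at k=3 before rhs at j=4)
  i=4: ✓ (rhs at j=4)
  i=5: ✓ (rhs at j=7; lhs holds on [5,6])
  i=6: ✓ (rhs at j=7; lhs holds on [6,6])
  i=7: ✓ (rhs at j=7)
Positions where it holds: {1, 4, 5, 6, 7} → 5.

5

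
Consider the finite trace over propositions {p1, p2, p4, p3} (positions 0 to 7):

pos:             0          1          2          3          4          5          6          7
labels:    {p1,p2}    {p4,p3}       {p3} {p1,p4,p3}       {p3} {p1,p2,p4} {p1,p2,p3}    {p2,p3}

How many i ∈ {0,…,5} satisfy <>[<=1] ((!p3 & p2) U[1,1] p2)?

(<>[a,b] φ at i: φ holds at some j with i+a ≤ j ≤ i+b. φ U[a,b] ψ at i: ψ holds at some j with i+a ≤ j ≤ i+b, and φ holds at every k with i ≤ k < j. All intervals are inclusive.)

Evaluate at each i in [0,5]:
  i=0: ✗ (none in [0,1])
  i=1: ✗ (none in [1,2])
  i=2: ✗ (none in [2,3])
  i=3: ✗ (none in [3,4])
  i=4: ✓ (witness j=5)
  i=5: ✓ (witness j=5)
Positions where it holds: {4, 5} → 2.

2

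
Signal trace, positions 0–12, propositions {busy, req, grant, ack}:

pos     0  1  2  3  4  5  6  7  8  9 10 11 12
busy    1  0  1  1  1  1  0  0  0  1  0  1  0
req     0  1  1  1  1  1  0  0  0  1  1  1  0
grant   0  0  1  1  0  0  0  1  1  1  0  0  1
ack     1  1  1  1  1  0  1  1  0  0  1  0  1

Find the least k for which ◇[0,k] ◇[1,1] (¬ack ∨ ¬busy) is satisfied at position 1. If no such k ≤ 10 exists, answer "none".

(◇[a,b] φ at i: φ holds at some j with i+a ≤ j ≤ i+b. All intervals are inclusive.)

Scan j = 1,2,… for ◇[1,1] (¬ack ∨ ¬busy):
  j=1: fails
  j=2: fails
  j=3: fails
  j=4: holds
First hit at j=4, so smallest k = 4-1 = 3.

3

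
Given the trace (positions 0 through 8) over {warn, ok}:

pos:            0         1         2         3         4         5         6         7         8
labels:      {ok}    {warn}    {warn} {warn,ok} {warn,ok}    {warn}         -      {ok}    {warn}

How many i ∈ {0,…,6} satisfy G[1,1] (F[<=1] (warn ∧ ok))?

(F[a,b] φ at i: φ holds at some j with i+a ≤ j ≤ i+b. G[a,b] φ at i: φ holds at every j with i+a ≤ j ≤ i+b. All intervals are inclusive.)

Evaluate at each i in [0,6]:
  i=0: ✗ (fails at j=1)
  i=1: ✓ (all of [2,2])
  i=2: ✓ (all of [3,3])
  i=3: ✓ (all of [4,4])
  i=4: ✗ (fails at j=5)
  i=5: ✗ (fails at j=6)
  i=6: ✗ (fails at j=7)
Positions where it holds: {1, 2, 3} → 3.

3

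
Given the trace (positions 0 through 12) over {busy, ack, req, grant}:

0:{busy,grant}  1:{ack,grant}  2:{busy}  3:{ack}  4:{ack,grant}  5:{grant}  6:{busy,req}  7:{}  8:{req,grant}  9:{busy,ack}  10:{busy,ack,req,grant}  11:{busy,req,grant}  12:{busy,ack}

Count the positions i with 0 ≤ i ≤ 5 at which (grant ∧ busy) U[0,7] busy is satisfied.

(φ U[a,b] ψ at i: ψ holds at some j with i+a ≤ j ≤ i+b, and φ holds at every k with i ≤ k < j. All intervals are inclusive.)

Evaluate at each i in [0,5]:
  i=0: ✓ (rhs at j=0)
  i=1: ✗ (lhs fails at k=1 before rhs at j=2)
  i=2: ✓ (rhs at j=2)
  i=3: ✗ (lhs fails at k=3 before rhs at j=6)
  i=4: ✗ (lhs fails at k=4 before rhs at j=6)
  i=5: ✗ (lhs fails at k=5 before rhs at j=6)
Positions where it holds: {0, 2} → 2.

2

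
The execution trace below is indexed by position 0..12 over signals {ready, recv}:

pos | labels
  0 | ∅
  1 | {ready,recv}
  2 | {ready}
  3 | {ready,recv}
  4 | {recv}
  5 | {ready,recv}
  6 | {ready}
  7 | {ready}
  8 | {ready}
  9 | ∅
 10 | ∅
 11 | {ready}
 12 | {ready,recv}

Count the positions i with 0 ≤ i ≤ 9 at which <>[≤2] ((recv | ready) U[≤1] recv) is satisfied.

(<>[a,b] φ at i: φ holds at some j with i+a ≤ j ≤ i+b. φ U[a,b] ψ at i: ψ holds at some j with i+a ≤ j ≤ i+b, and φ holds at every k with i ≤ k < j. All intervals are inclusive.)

Evaluate at each i in [0,9]:
  i=0: ✓ (witness j=1)
  i=1: ✓ (witness j=1)
  i=2: ✓ (witness j=2)
  i=3: ✓ (witness j=3)
  i=4: ✓ (witness j=4)
  i=5: ✓ (witness j=5)
  i=6: ✗ (none in [6,8])
  i=7: ✗ (none in [7,9])
  i=8: ✗ (none in [8,10])
  i=9: ✓ (witness j=11)
Positions where it holds: {0, 1, 2, 3, 4, 5, 9} → 7.

7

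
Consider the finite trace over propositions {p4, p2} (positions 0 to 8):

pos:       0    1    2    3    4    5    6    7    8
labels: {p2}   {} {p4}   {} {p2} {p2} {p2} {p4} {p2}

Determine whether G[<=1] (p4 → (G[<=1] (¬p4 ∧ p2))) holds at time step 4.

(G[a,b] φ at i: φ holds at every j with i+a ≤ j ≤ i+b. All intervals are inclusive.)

Check (p4 → (G[<=1] (¬p4 ∧ p2))) at every j in [4,5]:
  j=4: antecedent false → ✓
  j=5: antecedent false → ✓
All positions satisfy it → formula holds.

Holds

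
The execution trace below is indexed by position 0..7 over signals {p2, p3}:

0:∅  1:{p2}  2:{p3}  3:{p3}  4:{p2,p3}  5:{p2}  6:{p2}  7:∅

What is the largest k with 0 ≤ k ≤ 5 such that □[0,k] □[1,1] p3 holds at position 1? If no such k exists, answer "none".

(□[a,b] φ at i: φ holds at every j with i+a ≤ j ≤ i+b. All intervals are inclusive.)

□[1,1] p3 must hold from j=1 onward; find where it first fails.
  j=1: holds
  j=2: holds
  j=3: holds
  j=4: fails
Holds on [1,3], so largest k = 2.

2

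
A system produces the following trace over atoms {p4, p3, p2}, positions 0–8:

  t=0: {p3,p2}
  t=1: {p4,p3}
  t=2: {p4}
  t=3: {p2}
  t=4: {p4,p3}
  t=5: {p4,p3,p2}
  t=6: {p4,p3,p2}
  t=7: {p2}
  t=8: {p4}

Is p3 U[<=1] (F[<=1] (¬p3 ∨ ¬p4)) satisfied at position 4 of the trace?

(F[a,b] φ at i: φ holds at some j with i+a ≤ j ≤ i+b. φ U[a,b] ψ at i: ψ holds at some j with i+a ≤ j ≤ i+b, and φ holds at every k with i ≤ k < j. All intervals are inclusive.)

No

Need some j in [4,5] with F[<=1] (¬p3 ∨ ¬p4), and p3 at every k in [4,j-1].
  j=4: F[<=1] (¬p3 ∨ ¬p4) — fails (none in [4,5]).
  j=5: F[<=1] (¬p3 ∨ ¬p4) — fails (none in [5,6]).
No j in the window works → until fails.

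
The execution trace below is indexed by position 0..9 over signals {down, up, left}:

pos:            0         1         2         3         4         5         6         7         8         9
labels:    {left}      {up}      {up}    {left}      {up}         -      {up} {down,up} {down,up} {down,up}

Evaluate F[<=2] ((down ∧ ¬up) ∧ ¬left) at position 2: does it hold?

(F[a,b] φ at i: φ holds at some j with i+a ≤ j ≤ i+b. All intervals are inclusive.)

False

Check ((down ∧ ¬up) ∧ ¬left) at each j in [2,4]:
  j=2: false
  j=3: false
  j=4: false
No position in the window satisfies it → formula fails.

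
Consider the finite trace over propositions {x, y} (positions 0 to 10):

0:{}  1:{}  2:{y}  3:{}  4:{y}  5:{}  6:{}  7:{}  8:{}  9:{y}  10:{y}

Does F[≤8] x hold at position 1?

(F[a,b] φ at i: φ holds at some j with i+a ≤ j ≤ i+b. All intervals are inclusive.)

Check x at each j in [1,9]:
  j=1: false
  j=2: false
  j=3: false
  j=4: false
  j=5: false
  j=6: false
  j=7: false
  j=8: false
  j=9: false
No position in the window satisfies it → formula fails.

No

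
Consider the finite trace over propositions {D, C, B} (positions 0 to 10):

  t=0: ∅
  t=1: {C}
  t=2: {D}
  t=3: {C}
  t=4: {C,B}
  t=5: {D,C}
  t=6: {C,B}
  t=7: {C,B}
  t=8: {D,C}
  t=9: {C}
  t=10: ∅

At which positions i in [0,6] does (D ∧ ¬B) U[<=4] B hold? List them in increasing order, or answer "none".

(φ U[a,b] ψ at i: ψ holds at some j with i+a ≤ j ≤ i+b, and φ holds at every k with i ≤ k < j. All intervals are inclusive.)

Evaluate at each i in [0,6]:
  i=0: ✗ (lhs fails at k=0 before rhs at j=4)
  i=1: ✗ (lhs fails at k=1 before rhs at j=4)
  i=2: ✗ (lhs fails at k=3 before rhs at j=4)
  i=3: ✗ (lhs fails at k=3 before rhs at j=4)
  i=4: ✓ (rhs at j=4)
  i=5: ✓ (rhs at j=6; lhs holds on [5,5])
  i=6: ✓ (rhs at j=6)

4, 5, 6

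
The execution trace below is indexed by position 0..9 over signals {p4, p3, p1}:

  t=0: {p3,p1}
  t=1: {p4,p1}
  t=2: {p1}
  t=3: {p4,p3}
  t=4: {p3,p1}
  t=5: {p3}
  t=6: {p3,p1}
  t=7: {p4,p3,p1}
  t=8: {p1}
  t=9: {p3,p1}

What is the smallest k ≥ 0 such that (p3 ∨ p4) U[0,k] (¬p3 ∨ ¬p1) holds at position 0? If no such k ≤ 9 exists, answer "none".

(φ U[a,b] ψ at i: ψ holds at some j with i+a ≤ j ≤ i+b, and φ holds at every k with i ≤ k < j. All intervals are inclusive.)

1

Need earliest j ≥ 0 with (¬p3 ∨ ¬p1), and (p3 ∨ p4) at every k in [0,j-1].
  j=0: rhs fails.
  j=1: rhs holds; lhs holds on [0,0]. k = 1.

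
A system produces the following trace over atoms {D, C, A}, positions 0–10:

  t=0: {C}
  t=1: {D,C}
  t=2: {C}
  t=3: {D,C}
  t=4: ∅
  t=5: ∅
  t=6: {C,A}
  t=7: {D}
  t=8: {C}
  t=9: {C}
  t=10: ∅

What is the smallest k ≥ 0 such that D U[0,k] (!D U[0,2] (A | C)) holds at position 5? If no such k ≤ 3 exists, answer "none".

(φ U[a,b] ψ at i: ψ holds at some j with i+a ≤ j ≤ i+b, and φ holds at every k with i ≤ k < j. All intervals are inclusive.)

Need earliest j ≥ 5 with (!D U[0,2] (A | C)), and D at every k in [5,j-1].
  j=5: rhs holds (empty prefix). k = 0.

0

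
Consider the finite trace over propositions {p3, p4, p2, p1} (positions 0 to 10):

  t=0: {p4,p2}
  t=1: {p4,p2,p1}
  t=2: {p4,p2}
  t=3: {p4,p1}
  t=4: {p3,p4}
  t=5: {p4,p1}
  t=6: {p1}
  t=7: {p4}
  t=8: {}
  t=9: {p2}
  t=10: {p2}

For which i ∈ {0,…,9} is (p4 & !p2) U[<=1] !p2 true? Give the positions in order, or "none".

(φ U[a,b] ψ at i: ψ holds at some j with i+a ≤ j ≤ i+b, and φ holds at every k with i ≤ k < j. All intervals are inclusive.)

3, 4, 5, 6, 7, 8

Evaluate at each i in [0,9]:
  i=0: ✗ (no rhs in [0,1])
  i=1: ✗ (no rhs in [1,2])
  i=2: ✗ (lhs fails at k=2 before rhs at j=3)
  i=3: ✓ (rhs at j=3)
  i=4: ✓ (rhs at j=4)
  i=5: ✓ (rhs at j=5)
  i=6: ✓ (rhs at j=6)
  i=7: ✓ (rhs at j=7)
  i=8: ✓ (rhs at j=8)
  i=9: ✗ (no rhs in [9,10])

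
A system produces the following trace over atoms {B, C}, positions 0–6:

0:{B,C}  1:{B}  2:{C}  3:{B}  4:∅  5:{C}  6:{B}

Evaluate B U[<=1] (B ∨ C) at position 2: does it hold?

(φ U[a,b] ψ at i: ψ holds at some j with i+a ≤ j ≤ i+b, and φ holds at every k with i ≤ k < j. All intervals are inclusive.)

Yes

Need some j in [2,3] with (B ∨ C), and B at every k in [2,j-1].
  j=2: (B ∨ C) holds; no prefix to check → satisfied.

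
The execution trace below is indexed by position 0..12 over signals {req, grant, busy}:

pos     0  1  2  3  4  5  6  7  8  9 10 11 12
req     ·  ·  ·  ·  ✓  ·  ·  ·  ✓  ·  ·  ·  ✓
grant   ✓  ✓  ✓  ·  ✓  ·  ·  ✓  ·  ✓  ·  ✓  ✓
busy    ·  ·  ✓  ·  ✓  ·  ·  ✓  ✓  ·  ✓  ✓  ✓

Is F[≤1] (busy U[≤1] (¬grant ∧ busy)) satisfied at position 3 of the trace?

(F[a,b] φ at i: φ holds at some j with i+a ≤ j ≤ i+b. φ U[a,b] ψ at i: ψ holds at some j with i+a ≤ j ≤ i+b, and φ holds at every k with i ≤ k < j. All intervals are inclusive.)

Check (busy U[≤1] (¬grant ∧ busy)) at each j in [3,4]:
  j=3: fails
  j=4: fails
No position in the window satisfies it → formula fails.

No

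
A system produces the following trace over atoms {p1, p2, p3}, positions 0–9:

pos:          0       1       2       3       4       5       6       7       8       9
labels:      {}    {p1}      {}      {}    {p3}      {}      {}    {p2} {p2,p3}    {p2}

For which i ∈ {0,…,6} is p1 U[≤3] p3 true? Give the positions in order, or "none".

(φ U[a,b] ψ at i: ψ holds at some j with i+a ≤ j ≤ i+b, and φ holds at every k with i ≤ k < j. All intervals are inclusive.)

4

Evaluate at each i in [0,6]:
  i=0: ✗ (no rhs in [0,3])
  i=1: ✗ (lhs fails at k=2 before rhs at j=4)
  i=2: ✗ (lhs fails at k=2 before rhs at j=4)
  i=3: ✗ (lhs fails at k=3 before rhs at j=4)
  i=4: ✓ (rhs at j=4)
  i=5: ✗ (lhs fails at k=5 before rhs at j=8)
  i=6: ✗ (lhs fails at k=6 before rhs at j=8)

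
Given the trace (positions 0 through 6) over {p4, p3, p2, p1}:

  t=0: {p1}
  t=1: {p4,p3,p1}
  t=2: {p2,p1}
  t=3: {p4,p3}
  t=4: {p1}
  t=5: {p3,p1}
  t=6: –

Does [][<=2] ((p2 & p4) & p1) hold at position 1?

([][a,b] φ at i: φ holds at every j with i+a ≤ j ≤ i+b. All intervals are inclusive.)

Check ((p2 & p4) & p1) at every j in [1,3]:
  j=1: false
  j=2: false
  j=3: false
Fails at j=1 → formula fails.

No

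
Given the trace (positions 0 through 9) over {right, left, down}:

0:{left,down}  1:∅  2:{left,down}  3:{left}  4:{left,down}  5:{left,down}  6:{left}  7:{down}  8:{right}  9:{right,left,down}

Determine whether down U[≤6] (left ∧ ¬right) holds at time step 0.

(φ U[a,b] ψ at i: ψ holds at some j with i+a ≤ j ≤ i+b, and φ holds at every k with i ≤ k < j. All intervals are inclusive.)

Need some j in [0,6] with (left ∧ ¬right), and down at every k in [0,j-1].
  j=0: (left ∧ ¬right) holds; no prefix to check → satisfied.

Holds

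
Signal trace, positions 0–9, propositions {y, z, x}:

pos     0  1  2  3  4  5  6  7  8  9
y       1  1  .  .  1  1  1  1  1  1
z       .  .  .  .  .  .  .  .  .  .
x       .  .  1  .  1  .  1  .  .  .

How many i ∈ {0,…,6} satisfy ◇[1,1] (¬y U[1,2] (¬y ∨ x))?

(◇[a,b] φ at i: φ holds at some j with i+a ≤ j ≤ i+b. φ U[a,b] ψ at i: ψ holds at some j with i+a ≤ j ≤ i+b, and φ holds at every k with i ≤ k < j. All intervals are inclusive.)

Evaluate at each i in [0,6]:
  i=0: ✗ (none in [1,1])
  i=1: ✓ (witness j=2)
  i=2: ✓ (witness j=3)
  i=3: ✗ (none in [4,4])
  i=4: ✗ (none in [5,5])
  i=5: ✗ (none in [6,6])
  i=6: ✗ (none in [7,7])
Positions where it holds: {1, 2} → 2.

2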